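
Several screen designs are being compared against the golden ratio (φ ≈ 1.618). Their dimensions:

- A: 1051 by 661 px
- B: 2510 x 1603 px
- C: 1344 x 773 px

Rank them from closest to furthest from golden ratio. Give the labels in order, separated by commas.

A: 1051/661 ≈ 1.590 → |1.590 − 1.618| = 0.028
B: 2510/1603 ≈ 1.566 → |1.566 − 1.618| = 0.052
C: 1344/773 ≈ 1.739 → |1.739 − 1.618| = 0.121

A, B, C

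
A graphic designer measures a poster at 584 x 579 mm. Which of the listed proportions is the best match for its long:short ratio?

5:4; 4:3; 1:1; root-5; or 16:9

1:1

584/579 ≈ 1.009. Nearest candidates are 1:1 (1.000, off by 0.009) and 5:4 (1.250, off by 0.241).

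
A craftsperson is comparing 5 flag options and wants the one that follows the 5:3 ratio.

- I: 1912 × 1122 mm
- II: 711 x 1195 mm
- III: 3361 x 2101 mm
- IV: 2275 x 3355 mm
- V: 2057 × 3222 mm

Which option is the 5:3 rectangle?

Target 5:3 ≈ 1.667.
I: 1.704 (Δ0.037)  II: 1.681 (Δ0.014)  III: 1.600 (Δ0.067)  IV: 1.475 (Δ0.192)  V: 1.566 (Δ0.101)

II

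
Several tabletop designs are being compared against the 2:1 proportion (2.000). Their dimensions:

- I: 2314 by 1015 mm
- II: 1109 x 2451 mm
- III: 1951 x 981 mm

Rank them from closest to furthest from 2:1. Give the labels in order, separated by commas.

III, II, I

Ratios: I = 2314 / 1015 ≈ 2.280; II = 2451 / 1109 ≈ 2.210; III = 1951 / 981 ≈ 1.989.
|Δ from 2.000|: I 0.280; II 0.210; III 0.011.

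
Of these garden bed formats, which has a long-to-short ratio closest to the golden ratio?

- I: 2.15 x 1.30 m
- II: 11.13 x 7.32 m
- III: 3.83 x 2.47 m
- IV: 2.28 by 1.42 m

IV

Ratios (long/short): I ≈ 1.654; II ≈ 1.520; III ≈ 1.551; IV ≈ 1.606.
golden ratio ≈ 1.618; option IV is nearest (Δ 0.012).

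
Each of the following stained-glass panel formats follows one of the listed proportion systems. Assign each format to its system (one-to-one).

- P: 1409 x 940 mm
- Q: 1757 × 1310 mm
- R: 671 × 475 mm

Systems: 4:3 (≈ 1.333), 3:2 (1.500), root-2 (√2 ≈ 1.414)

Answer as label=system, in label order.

P=3:2, Q=4:3, R=root-2

Ratios: P ≈ 1.499; Q ≈ 1.341; R ≈ 1.413.
Targets: 4:3 ≈ 1.333; 3:2 ≈ 1.500; root-2 ≈ 1.414.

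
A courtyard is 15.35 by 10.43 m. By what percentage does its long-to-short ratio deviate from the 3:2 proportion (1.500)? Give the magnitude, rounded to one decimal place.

1.9%

Ratio = 15.35 / 10.43 ≈ 1.4717.
Ideal 3:2 = 1.5000. |1.4717 − 1.5000| / 1.5000 ≈ 1.89% → 1.9%.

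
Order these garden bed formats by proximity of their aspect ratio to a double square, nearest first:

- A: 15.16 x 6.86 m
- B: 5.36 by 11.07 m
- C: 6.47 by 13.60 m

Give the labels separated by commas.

B, C, A

A: 15.16/6.86 ≈ 2.210 → |2.210 − 2.000| = 0.210
B: 11.07/5.36 ≈ 2.065 → |2.065 − 2.000| = 0.065
C: 13.60/6.47 ≈ 2.102 → |2.102 − 2.000| = 0.102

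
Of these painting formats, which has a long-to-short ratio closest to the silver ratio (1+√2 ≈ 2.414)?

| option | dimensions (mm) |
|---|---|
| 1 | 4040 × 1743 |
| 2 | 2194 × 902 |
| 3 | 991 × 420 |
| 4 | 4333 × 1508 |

2

Target silver ratio ≈ 2.414.
1: 2.318 (Δ0.096)  2: 2.432 (Δ0.018)  3: 2.360 (Δ0.054)  4: 2.873 (Δ0.459)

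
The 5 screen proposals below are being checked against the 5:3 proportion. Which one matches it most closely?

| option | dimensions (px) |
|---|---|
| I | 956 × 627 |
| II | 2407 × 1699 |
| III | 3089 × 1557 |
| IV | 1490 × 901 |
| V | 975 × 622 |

IV

Ratios (long/short): I ≈ 1.525; II ≈ 1.417; III ≈ 1.984; IV ≈ 1.654; V ≈ 1.568.
5:3 ≈ 1.667; option IV is nearest (Δ 0.013).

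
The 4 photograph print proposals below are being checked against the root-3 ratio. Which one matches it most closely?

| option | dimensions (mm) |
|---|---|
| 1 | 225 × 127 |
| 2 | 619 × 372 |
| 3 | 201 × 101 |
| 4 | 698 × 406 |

Ratios (long/short): 1 ≈ 1.772; 2 ≈ 1.664; 3 ≈ 1.990; 4 ≈ 1.719.
root-3 ≈ 1.732; option 4 is nearest (Δ 0.013).

4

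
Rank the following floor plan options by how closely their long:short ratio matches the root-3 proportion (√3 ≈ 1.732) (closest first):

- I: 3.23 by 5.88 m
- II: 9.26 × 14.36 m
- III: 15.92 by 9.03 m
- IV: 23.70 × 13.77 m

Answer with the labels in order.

IV, III, I, II

I: 5.88/3.23 ≈ 1.820 → |1.820 − 1.732| = 0.088
II: 14.36/9.26 ≈ 1.551 → |1.551 − 1.732| = 0.181
III: 15.92/9.03 ≈ 1.763 → |1.763 − 1.732| = 0.031
IV: 23.70/13.77 ≈ 1.721 → |1.721 − 1.732| = 0.011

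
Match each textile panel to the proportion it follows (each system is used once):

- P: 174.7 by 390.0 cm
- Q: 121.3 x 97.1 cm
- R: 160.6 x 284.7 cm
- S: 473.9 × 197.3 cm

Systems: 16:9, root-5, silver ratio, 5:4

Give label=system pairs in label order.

P = 390.0/174.7 ≈ 2.232 → root-5 (2.236)
Q = 121.3/97.1 ≈ 1.249 → 5:4 (1.250)
R = 284.7/160.6 ≈ 1.773 → 16:9 (1.778)
S = 473.9/197.3 ≈ 2.402 → silver ratio (2.414)

P=root-5, Q=5:4, R=16:9, S=silver ratio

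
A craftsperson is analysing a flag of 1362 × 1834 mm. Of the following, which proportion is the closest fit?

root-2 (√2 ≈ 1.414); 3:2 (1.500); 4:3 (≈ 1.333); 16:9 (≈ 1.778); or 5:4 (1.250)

4:3

1834/1362 ≈ 1.347. Nearest candidates are 4:3 (1.333, off by 0.014) and root-2 (1.414, off by 0.067).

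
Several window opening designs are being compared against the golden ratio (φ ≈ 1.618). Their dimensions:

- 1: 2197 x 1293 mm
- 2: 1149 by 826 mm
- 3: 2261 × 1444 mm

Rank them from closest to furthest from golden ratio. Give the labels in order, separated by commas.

3, 1, 2

Ratios: 1 = 2197 / 1293 ≈ 1.699; 2 = 1149 / 826 ≈ 1.391; 3 = 2261 / 1444 ≈ 1.566.
|Δ from 1.618|: 1 0.081; 2 0.227; 3 0.052.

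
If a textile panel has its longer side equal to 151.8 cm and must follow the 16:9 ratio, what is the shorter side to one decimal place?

85.4 cm

16:9 ≈ 1.77778.
Shorter side = 151.8 ÷ 1.77778 ≈ 85.387 → 85.4 cm.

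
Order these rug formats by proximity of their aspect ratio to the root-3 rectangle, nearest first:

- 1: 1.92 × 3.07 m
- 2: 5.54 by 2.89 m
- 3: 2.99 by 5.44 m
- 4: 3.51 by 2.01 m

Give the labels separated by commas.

4, 3, 1, 2

1: 3.07/1.92 ≈ 1.599 → |1.599 − 1.732| = 0.133
2: 5.54/2.89 ≈ 1.917 → |1.917 − 1.732| = 0.185
3: 5.44/2.99 ≈ 1.819 → |1.819 − 1.732| = 0.087
4: 3.51/2.01 ≈ 1.746 → |1.746 − 1.732| = 0.014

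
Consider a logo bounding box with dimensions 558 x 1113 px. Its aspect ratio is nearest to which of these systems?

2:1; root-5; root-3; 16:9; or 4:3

2:1

1113/558 ≈ 1.995. Nearest candidates are 2:1 (2.000, off by 0.005) and 16:9 (1.778, off by 0.217).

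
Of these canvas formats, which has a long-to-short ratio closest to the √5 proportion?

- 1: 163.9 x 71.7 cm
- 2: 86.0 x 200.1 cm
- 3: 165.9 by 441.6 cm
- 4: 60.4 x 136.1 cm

Ratios (long/short): 1 ≈ 2.286; 2 ≈ 2.327; 3 ≈ 2.662; 4 ≈ 2.253.
root-5 ≈ 2.236; option 4 is nearest (Δ 0.017).

4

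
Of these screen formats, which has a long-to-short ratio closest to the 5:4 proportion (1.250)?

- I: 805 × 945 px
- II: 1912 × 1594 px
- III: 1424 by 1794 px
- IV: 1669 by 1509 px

III

Target 5:4 ≈ 1.250.
I: 1.174 (Δ0.076)  II: 1.199 (Δ0.051)  III: 1.260 (Δ0.010)  IV: 1.106 (Δ0.144)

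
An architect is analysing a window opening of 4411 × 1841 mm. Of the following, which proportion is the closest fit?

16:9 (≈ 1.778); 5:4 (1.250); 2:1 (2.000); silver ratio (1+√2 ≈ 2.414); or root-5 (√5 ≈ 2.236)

silver ratio

4411/1841 ≈ 2.396. Nearest candidates are silver ratio (2.414, off by 0.018) and root-5 (2.236, off by 0.160).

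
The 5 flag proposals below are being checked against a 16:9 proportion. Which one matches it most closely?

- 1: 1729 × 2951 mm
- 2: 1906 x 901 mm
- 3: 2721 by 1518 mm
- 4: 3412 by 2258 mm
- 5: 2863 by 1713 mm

Ratios (long/short): 1 ≈ 1.707; 2 ≈ 2.115; 3 ≈ 1.792; 4 ≈ 1.511; 5 ≈ 1.671.
16:9 ≈ 1.778; option 3 is nearest (Δ 0.014).

3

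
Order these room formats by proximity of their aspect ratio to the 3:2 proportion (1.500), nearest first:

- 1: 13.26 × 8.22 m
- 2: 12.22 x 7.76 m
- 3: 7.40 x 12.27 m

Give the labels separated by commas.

1: 13.26/8.22 ≈ 1.613 → |1.613 − 1.500| = 0.113
2: 12.22/7.76 ≈ 1.575 → |1.575 − 1.500| = 0.075
3: 12.27/7.40 ≈ 1.658 → |1.658 − 1.500| = 0.158

2, 1, 3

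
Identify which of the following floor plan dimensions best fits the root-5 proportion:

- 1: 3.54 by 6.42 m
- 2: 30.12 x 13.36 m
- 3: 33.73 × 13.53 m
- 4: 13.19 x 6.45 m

Ratios (long/short): 1 ≈ 1.814; 2 ≈ 2.254; 3 ≈ 2.493; 4 ≈ 2.045.
root-5 ≈ 2.236; option 2 is nearest (Δ 0.018).

2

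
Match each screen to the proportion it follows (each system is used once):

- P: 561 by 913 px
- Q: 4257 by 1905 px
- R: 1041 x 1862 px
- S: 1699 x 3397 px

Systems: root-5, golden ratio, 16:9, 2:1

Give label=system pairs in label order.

P=golden ratio, Q=root-5, R=16:9, S=2:1

P = 913/561 ≈ 1.627 → golden ratio (1.618)
Q = 4257/1905 ≈ 2.235 → root-5 (2.236)
R = 1862/1041 ≈ 1.789 → 16:9 (1.778)
S = 3397/1699 ≈ 1.999 → 2:1 (2.000)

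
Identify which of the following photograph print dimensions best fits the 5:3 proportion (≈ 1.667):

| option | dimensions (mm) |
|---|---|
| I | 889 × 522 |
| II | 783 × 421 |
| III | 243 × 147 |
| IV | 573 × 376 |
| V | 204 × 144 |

Ratios (long/short): I ≈ 1.703; II ≈ 1.860; III ≈ 1.653; IV ≈ 1.524; V ≈ 1.417.
5:3 ≈ 1.667; option III is nearest (Δ 0.014).

III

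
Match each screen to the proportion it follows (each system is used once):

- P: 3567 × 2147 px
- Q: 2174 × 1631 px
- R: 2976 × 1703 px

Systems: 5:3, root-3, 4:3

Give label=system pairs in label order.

P=5:3, Q=4:3, R=root-3

P = 3567/2147 ≈ 1.661 → 5:3 (1.667)
Q = 2174/1631 ≈ 1.333 → 4:3 (1.333)
R = 2976/1703 ≈ 1.748 → root-3 (1.732)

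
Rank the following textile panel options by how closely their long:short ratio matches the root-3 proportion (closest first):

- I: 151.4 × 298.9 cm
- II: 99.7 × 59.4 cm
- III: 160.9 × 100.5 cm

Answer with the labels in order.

Ratios: I = 298.9 / 151.4 ≈ 1.974; II = 99.7 / 59.4 ≈ 1.678; III = 160.9 / 100.5 ≈ 1.601.
|Δ from 1.732|: I 0.242; II 0.054; III 0.131.

II, III, I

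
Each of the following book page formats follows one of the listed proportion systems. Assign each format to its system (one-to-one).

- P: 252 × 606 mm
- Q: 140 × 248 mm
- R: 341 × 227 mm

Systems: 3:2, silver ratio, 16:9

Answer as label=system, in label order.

P=silver ratio, Q=16:9, R=3:2

Ratios: P ≈ 2.405; Q ≈ 1.771; R ≈ 1.502.
Targets: 3:2 ≈ 1.500; silver ratio ≈ 2.414; 16:9 ≈ 1.778.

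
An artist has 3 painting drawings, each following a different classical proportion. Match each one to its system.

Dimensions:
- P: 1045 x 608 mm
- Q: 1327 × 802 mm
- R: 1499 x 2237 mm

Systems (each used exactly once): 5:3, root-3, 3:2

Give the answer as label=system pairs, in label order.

P = 1045/608 ≈ 1.719 → root-3 (1.732)
Q = 1327/802 ≈ 1.655 → 5:3 (1.667)
R = 2237/1499 ≈ 1.492 → 3:2 (1.500)

P=root-3, Q=5:3, R=3:2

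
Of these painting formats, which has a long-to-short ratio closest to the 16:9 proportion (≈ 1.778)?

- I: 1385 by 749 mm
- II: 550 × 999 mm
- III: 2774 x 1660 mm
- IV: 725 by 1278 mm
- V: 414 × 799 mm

IV

Ratios (long/short): I ≈ 1.849; II ≈ 1.816; III ≈ 1.671; IV ≈ 1.763; V ≈ 1.930.
16:9 ≈ 1.778; option IV is nearest (Δ 0.015).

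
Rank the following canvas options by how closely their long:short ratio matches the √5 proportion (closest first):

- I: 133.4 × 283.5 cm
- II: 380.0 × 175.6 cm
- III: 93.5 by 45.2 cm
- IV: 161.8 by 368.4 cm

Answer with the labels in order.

Ratios: I = 283.5 / 133.4 ≈ 2.125; II = 380.0 / 175.6 ≈ 2.164; III = 93.5 / 45.2 ≈ 2.069; IV = 368.4 / 161.8 ≈ 2.277.
|Δ from 2.236|: I 0.111; II 0.072; III 0.167; IV 0.041.

IV, II, I, III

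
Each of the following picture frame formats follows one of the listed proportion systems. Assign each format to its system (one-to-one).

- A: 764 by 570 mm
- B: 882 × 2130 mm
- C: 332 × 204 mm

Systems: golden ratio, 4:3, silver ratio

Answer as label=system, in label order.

A=4:3, B=silver ratio, C=golden ratio

A = 764/570 ≈ 1.340 → 4:3 (1.333)
B = 2130/882 ≈ 2.415 → silver ratio (2.414)
C = 332/204 ≈ 1.627 → golden ratio (1.618)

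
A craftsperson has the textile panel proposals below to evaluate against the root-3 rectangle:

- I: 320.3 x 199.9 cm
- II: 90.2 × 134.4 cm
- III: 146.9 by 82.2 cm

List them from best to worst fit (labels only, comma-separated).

Ratios: I = 320.3 / 199.9 ≈ 1.602; II = 134.4 / 90.2 ≈ 1.490; III = 146.9 / 82.2 ≈ 1.787.
|Δ from 1.732|: I 0.130; II 0.242; III 0.055.

III, I, II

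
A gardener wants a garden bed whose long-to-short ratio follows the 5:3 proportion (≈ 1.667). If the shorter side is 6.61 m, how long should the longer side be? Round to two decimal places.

11.02 m

5:3 ≈ 1.66667.
Longer side = 6.61 × 1.66667 ≈ 11.0167 → 11.02 m.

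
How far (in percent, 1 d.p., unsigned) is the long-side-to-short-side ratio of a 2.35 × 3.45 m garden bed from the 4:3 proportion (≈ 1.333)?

10.1%

Ratio = 3.45 / 2.35 ≈ 1.4681.
Ideal 4:3 ≈ 1.3333. |1.4681 − 1.3333| / 1.3333 ≈ 10.11% → 10.1%.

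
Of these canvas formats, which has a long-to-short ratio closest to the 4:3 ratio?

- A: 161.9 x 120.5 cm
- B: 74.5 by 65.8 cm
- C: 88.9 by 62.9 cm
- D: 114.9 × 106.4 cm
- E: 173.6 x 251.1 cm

A

Ratios (long/short): A ≈ 1.344; B ≈ 1.132; C ≈ 1.413; D ≈ 1.080; E ≈ 1.446.
4:3 ≈ 1.333; option A is nearest (Δ 0.011).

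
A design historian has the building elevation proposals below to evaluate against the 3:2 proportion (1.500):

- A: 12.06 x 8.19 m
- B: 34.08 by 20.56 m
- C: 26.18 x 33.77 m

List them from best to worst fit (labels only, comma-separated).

Ratios: A = 12.06 / 8.19 ≈ 1.473; B = 34.08 / 20.56 ≈ 1.658; C = 33.77 / 26.18 ≈ 1.290.
|Δ from 1.500|: A 0.027; B 0.158; C 0.210.

A, B, C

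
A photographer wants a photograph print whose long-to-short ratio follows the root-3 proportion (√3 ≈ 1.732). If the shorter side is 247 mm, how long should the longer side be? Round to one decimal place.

427.8 mm

root-3 ≈ 1.73205.
Longer side = 247 × 1.73205 ≈ 427.816 → 427.8 mm.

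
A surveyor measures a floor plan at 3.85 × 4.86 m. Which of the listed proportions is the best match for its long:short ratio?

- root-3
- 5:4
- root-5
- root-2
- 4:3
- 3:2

5:4

Ratio = 4.86 / 3.85 ≈ 1.262.
Distances: root-3 1.732 (Δ 0.470); 5:4 1.250 (Δ 0.012); root-5 2.236 (Δ 0.974); root-2 1.414 (Δ 0.152); 4:3 1.333 (Δ 0.071); 3:2 1.500 (Δ 0.238).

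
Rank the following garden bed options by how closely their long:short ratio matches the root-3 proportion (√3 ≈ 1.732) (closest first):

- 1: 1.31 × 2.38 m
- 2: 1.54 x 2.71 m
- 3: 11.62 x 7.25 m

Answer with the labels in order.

2, 1, 3

Ratios: 1 = 2.38 / 1.31 ≈ 1.817; 2 = 2.71 / 1.54 ≈ 1.760; 3 = 11.62 / 7.25 ≈ 1.603.
|Δ from 1.732|: 1 0.085; 2 0.028; 3 0.129.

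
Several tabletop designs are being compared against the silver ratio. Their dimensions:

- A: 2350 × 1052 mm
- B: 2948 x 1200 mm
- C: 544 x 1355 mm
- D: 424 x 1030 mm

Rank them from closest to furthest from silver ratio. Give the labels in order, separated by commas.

Ratios: A = 2350 / 1052 ≈ 2.234; B = 2948 / 1200 ≈ 2.457; C = 1355 / 544 ≈ 2.491; D = 1030 / 424 ≈ 2.429.
|Δ from 2.414|: A 0.180; B 0.043; C 0.077; D 0.015.

D, B, C, A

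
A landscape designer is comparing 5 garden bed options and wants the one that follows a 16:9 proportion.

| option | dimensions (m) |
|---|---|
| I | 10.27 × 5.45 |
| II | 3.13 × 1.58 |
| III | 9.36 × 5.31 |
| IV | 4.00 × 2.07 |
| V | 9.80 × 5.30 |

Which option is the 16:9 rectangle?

III

Ratios (long/short): I ≈ 1.884; II ≈ 1.981; III ≈ 1.763; IV ≈ 1.932; V ≈ 1.849.
16:9 ≈ 1.778; option III is nearest (Δ 0.015).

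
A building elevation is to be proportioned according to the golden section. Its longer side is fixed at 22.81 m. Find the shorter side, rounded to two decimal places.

14.10 m

golden ratio ≈ 1.61803.
Shorter side = 22.81 ÷ 1.61803 ≈ 14.0974 → 14.10 m.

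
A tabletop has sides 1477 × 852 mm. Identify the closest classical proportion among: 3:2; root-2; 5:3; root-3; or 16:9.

1477/852 ≈ 1.734. Nearest candidates are root-3 (1.732, off by 0.002) and 16:9 (1.778, off by 0.044).

root-3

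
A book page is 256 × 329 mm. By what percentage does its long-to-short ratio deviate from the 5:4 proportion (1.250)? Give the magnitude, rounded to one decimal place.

2.8%

Ratio = 329 / 256 ≈ 1.2852.
Ideal 5:4 = 1.2500. |1.2852 − 1.2500| / 1.2500 ≈ 2.82% → 2.8%.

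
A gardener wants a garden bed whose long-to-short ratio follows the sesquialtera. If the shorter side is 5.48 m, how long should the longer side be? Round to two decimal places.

8.22 m

3:2 = 1.50000.
Longer side = 5.48 × 1.50000 ≈ 8.2200 → 8.22 m.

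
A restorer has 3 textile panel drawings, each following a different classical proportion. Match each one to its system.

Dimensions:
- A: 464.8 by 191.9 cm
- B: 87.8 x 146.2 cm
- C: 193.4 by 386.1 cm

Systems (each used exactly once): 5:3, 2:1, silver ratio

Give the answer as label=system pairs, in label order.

A=silver ratio, B=5:3, C=2:1

Ratios: A ≈ 2.422; B ≈ 1.665; C ≈ 1.996.
Targets: 5:3 ≈ 1.667; 2:1 ≈ 2.000; silver ratio ≈ 2.414.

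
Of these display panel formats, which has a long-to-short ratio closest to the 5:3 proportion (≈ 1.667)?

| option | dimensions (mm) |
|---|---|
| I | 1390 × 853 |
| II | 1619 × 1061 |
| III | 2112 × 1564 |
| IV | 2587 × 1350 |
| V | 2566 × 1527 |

V

Ratios (long/short): I ≈ 1.630; II ≈ 1.526; III ≈ 1.350; IV ≈ 1.916; V ≈ 1.680.
5:3 ≈ 1.667; option V is nearest (Δ 0.013).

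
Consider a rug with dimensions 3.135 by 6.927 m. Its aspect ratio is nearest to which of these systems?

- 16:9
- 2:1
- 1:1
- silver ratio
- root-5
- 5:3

6.927/3.135 ≈ 2.210. Nearest candidates are root-5 (2.236, off by 0.026) and silver ratio (2.414, off by 0.204).

root-5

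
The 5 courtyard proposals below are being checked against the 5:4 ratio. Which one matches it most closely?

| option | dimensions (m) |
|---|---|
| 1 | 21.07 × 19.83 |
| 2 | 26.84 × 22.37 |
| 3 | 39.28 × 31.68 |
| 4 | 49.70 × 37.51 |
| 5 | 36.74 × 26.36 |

3

Target 5:4 ≈ 1.250.
1: 1.063 (Δ0.187)  2: 1.200 (Δ0.050)  3: 1.240 (Δ0.010)  4: 1.325 (Δ0.075)  5: 1.394 (Δ0.144)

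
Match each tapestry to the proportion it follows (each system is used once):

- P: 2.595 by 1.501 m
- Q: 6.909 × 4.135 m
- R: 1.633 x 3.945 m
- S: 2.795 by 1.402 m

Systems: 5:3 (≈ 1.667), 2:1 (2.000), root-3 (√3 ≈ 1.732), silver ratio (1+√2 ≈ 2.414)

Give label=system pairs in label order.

P=root-3, Q=5:3, R=silver ratio, S=2:1

P = 2.595/1.501 ≈ 1.729 → root-3 (1.732)
Q = 6.909/4.135 ≈ 1.671 → 5:3 (1.667)
R = 3.945/1.633 ≈ 2.416 → silver ratio (2.414)
S = 2.795/1.402 ≈ 1.994 → 2:1 (2.000)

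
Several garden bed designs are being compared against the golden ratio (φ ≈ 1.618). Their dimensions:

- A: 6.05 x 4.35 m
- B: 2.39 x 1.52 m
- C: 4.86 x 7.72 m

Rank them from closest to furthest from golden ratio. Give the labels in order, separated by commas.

Ratios: A = 6.05 / 4.35 ≈ 1.391; B = 2.39 / 1.52 ≈ 1.572; C = 7.72 / 4.86 ≈ 1.588.
|Δ from 1.618|: A 0.227; B 0.046; C 0.030.

C, B, A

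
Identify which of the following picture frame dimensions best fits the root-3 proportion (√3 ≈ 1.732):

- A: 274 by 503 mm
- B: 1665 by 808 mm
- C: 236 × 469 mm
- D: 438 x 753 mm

Target root-3 ≈ 1.732.
A: 1.836 (Δ0.104)  B: 2.061 (Δ0.329)  C: 1.987 (Δ0.255)  D: 1.719 (Δ0.013)

D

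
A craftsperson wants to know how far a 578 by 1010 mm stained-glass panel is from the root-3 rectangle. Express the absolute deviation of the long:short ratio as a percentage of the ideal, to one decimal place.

Ratio = 1010 / 578 ≈ 1.7474.
Ideal root-3 ≈ 1.7321. |1.7474 − 1.7321| / 1.7321 ≈ 0.88% → 0.9%.

0.9%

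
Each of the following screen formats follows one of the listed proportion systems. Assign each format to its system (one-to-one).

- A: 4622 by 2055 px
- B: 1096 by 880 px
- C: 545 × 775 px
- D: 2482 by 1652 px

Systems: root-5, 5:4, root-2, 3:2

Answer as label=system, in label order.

A=root-5, B=5:4, C=root-2, D=3:2

A = 4622/2055 ≈ 2.249 → root-5 (2.236)
B = 1096/880 ≈ 1.245 → 5:4 (1.250)
C = 775/545 ≈ 1.422 → root-2 (1.414)
D = 2482/1652 ≈ 1.502 → 3:2 (1.500)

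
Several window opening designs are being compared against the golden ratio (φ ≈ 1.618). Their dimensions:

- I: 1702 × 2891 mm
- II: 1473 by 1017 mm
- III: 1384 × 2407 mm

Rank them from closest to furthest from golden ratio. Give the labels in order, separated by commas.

Ratios: I = 2891 / 1702 ≈ 1.699; II = 1473 / 1017 ≈ 1.448; III = 2407 / 1384 ≈ 1.739.
|Δ from 1.618|: I 0.081; II 0.170; III 0.121.

I, III, II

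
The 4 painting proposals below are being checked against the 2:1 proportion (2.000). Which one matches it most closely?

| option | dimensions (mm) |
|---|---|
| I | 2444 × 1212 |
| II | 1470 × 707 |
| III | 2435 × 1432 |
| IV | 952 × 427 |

I

Target 2:1 ≈ 2.000.
I: 2.017 (Δ0.017)  II: 2.079 (Δ0.079)  III: 1.700 (Δ0.300)  IV: 2.230 (Δ0.230)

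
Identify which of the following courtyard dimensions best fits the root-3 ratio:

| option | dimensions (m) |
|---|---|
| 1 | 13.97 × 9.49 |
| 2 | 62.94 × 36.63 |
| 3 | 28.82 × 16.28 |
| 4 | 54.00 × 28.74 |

Target root-3 ≈ 1.732.
1: 1.472 (Δ0.260)  2: 1.718 (Δ0.014)  3: 1.770 (Δ0.038)  4: 1.879 (Δ0.147)

2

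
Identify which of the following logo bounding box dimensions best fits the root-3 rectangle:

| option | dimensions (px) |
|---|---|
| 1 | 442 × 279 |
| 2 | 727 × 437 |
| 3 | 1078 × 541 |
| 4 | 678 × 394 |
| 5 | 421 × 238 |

Target root-3 ≈ 1.732.
1: 1.584 (Δ0.148)  2: 1.664 (Δ0.068)  3: 1.993 (Δ0.261)  4: 1.721 (Δ0.011)  5: 1.769 (Δ0.037)

4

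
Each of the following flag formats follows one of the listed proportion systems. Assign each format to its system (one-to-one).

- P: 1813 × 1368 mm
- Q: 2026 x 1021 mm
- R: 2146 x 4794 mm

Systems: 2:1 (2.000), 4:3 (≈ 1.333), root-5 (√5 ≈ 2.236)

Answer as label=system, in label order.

Ratios: P ≈ 1.325; Q ≈ 1.984; R ≈ 2.234.
Targets: 2:1 ≈ 2.000; 4:3 ≈ 1.333; root-5 ≈ 2.236.

P=4:3, Q=2:1, R=root-5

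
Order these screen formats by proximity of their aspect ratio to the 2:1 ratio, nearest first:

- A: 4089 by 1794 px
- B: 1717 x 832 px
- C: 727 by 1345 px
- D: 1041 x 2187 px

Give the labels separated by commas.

B, D, C, A

A: 4089/1794 ≈ 2.279 → |2.279 − 2.000| = 0.279
B: 1717/832 ≈ 2.064 → |2.064 − 2.000| = 0.064
C: 1345/727 ≈ 1.850 → |1.850 − 2.000| = 0.150
D: 2187/1041 ≈ 2.101 → |2.101 − 2.000| = 0.101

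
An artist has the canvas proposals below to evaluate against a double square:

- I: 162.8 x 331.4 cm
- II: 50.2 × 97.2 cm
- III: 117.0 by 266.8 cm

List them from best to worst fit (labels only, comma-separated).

I, II, III

I: 331.4/162.8 ≈ 2.036 → |2.036 − 2.000| = 0.036
II: 97.2/50.2 ≈ 1.936 → |1.936 − 2.000| = 0.064
III: 266.8/117.0 ≈ 2.280 → |2.280 − 2.000| = 0.280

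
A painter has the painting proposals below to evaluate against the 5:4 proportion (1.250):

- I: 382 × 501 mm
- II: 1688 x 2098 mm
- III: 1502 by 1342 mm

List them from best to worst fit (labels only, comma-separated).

II, I, III

Ratios: I = 501 / 382 ≈ 1.312; II = 2098 / 1688 ≈ 1.243; III = 1502 / 1342 ≈ 1.119.
|Δ from 1.250|: I 0.062; II 0.007; III 0.131.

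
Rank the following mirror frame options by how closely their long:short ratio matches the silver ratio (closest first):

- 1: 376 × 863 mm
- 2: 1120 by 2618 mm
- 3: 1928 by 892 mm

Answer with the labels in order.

2, 1, 3

1: 863/376 ≈ 2.295 → |2.295 − 2.414| = 0.119
2: 2618/1120 ≈ 2.337 → |2.337 − 2.414| = 0.077
3: 1928/892 ≈ 2.161 → |2.161 − 2.414| = 0.253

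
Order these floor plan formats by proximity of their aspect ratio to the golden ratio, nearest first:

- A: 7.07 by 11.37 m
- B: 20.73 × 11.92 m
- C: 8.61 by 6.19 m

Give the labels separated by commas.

A, B, C

A: 11.37/7.07 ≈ 1.608 → |1.608 − 1.618| = 0.010
B: 20.73/11.92 ≈ 1.739 → |1.739 − 1.618| = 0.121
C: 8.61/6.19 ≈ 1.391 → |1.391 − 1.618| = 0.227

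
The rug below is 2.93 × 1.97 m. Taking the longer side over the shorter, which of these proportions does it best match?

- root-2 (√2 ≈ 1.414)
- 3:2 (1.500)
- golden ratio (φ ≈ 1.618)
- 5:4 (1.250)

Ratio = 2.93 / 1.97 ≈ 1.487.
Distances: root-2 1.414 (Δ 0.073); 3:2 1.500 (Δ 0.013); golden ratio 1.618 (Δ 0.131); 5:4 1.250 (Δ 0.237).

3:2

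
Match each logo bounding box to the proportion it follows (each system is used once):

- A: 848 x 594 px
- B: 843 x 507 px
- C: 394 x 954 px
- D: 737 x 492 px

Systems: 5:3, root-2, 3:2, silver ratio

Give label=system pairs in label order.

Ratios: A ≈ 1.428; B ≈ 1.663; C ≈ 2.421; D ≈ 1.498.
Targets: 5:3 ≈ 1.667; root-2 ≈ 1.414; 3:2 ≈ 1.500; silver ratio ≈ 2.414.

A=root-2, B=5:3, C=silver ratio, D=3:2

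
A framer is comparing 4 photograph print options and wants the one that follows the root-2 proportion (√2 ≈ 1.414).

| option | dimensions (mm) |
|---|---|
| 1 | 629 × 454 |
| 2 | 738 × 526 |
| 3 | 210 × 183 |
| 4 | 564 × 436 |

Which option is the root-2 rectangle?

2

Target root-2 ≈ 1.414.
1: 1.385 (Δ0.029)  2: 1.403 (Δ0.011)  3: 1.148 (Δ0.266)  4: 1.294 (Δ0.120)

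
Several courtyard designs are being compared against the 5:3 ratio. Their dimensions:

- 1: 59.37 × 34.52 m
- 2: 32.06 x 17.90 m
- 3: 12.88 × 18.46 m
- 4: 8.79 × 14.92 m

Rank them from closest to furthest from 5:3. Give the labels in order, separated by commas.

4, 1, 2, 3

1: 59.37/34.52 ≈ 1.720 → |1.720 − 1.667| = 0.053
2: 32.06/17.90 ≈ 1.791 → |1.791 − 1.667| = 0.124
3: 18.46/12.88 ≈ 1.433 → |1.433 − 1.667| = 0.234
4: 14.92/8.79 ≈ 1.697 → |1.697 − 1.667| = 0.030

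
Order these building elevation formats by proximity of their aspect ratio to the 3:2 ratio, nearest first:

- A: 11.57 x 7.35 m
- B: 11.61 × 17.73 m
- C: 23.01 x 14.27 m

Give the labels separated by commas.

Ratios: A = 11.57 / 7.35 ≈ 1.574; B = 17.73 / 11.61 ≈ 1.527; C = 23.01 / 14.27 ≈ 1.612.
|Δ from 1.500|: A 0.074; B 0.027; C 0.112.

B, A, C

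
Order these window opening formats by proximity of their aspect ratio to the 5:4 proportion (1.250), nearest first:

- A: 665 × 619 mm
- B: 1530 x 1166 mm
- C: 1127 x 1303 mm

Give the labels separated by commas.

B, C, A

Ratios: A = 665 / 619 ≈ 1.074; B = 1530 / 1166 ≈ 1.312; C = 1303 / 1127 ≈ 1.156.
|Δ from 1.250|: A 0.176; B 0.062; C 0.094.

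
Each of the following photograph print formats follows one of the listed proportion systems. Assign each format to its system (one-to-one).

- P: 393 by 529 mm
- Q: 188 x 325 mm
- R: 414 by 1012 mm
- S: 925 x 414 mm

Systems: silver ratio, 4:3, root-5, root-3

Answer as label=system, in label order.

P = 529/393 ≈ 1.346 → 4:3 (1.333)
Q = 325/188 ≈ 1.729 → root-3 (1.732)
R = 1012/414 ≈ 2.444 → silver ratio (2.414)
S = 925/414 ≈ 2.234 → root-5 (2.236)

P=4:3, Q=root-3, R=silver ratio, S=root-5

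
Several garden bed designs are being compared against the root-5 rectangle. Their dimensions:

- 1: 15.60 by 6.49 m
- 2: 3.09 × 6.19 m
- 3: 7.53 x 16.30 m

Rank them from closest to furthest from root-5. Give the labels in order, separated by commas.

Ratios: 1 = 15.60 / 6.49 ≈ 2.404; 2 = 6.19 / 3.09 ≈ 2.003; 3 = 16.30 / 7.53 ≈ 2.165.
|Δ from 2.236|: 1 0.168; 2 0.233; 3 0.071.

3, 1, 2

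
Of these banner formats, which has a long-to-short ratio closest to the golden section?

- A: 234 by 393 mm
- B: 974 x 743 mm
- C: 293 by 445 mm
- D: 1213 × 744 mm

D

Ratios (long/short): A ≈ 1.679; B ≈ 1.311; C ≈ 1.519; D ≈ 1.630.
golden ratio ≈ 1.618; option D is nearest (Δ 0.012).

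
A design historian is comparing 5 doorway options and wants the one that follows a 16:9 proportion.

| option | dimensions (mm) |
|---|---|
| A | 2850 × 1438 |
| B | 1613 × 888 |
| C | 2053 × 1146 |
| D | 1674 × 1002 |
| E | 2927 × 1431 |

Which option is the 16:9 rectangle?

Target 16:9 ≈ 1.778.
A: 1.982 (Δ0.204)  B: 1.816 (Δ0.038)  C: 1.791 (Δ0.013)  D: 1.671 (Δ0.107)  E: 2.045 (Δ0.267)

C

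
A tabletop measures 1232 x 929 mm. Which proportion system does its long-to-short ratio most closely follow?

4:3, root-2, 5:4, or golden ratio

Ratio = 1232 / 929 ≈ 1.326.
Distances: 4:3 1.333 (Δ 0.007); root-2 1.414 (Δ 0.088); 5:4 1.250 (Δ 0.076); golden ratio 1.618 (Δ 0.292).

4:3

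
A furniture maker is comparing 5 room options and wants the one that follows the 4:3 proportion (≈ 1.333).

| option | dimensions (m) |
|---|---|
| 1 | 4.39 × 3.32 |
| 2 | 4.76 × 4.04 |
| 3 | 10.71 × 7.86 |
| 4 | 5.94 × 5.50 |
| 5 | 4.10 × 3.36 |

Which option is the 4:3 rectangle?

1

Ratios (long/short): 1 ≈ 1.322; 2 ≈ 1.178; 3 ≈ 1.363; 4 ≈ 1.080; 5 ≈ 1.220.
4:3 ≈ 1.333; option 1 is nearest (Δ 0.011).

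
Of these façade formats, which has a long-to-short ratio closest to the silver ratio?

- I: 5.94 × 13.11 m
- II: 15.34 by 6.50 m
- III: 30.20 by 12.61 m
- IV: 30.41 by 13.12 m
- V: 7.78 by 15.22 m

III

Ratios (long/short): I ≈ 2.207; II ≈ 2.360; III ≈ 2.395; IV ≈ 2.318; V ≈ 1.956.
silver ratio ≈ 2.414; option III is nearest (Δ 0.019).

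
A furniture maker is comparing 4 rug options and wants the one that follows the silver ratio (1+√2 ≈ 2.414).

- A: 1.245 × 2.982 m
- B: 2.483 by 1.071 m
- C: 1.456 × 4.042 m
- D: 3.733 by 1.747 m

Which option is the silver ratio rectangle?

Ratios (long/short): A ≈ 2.395; B ≈ 2.318; C ≈ 2.776; D ≈ 2.137.
silver ratio ≈ 2.414; option A is nearest (Δ 0.019).

A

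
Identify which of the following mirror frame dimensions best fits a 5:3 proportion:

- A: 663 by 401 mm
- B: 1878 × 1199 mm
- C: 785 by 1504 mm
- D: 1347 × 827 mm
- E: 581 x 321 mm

A

Ratios (long/short): A ≈ 1.653; B ≈ 1.566; C ≈ 1.916; D ≈ 1.629; E ≈ 1.810.
5:3 ≈ 1.667; option A is nearest (Δ 0.014).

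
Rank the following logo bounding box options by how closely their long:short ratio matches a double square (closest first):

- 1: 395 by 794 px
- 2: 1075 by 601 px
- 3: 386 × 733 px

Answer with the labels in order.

1: 794/395 ≈ 2.010 → |2.010 − 2.000| = 0.010
2: 1075/601 ≈ 1.789 → |1.789 − 2.000| = 0.211
3: 733/386 ≈ 1.899 → |1.899 − 2.000| = 0.101

1, 3, 2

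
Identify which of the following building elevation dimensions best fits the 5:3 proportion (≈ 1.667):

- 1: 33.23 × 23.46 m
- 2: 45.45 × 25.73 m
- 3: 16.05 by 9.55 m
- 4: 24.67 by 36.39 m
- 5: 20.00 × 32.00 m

Ratios (long/short): 1 ≈ 1.416; 2 ≈ 1.766; 3 ≈ 1.681; 4 ≈ 1.475; 5 ≈ 1.600.
5:3 ≈ 1.667; option 3 is nearest (Δ 0.014).

3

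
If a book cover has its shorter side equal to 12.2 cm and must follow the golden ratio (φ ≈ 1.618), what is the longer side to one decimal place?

19.7 cm

golden ratio ≈ 1.61803.
Longer side = 12.2 × 1.61803 ≈ 19.740 → 19.7 cm.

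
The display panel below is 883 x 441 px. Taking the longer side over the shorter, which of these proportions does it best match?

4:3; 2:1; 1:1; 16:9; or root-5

2:1

883/441 ≈ 2.002. Nearest candidates are 2:1 (2.000, off by 0.002) and 16:9 (1.778, off by 0.224).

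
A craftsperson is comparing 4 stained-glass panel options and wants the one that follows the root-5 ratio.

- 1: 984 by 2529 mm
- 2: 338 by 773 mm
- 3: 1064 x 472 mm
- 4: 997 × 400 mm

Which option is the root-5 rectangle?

Ratios (long/short): 1 ≈ 2.570; 2 ≈ 2.287; 3 ≈ 2.254; 4 ≈ 2.493.
root-5 ≈ 2.236; option 3 is nearest (Δ 0.018).

3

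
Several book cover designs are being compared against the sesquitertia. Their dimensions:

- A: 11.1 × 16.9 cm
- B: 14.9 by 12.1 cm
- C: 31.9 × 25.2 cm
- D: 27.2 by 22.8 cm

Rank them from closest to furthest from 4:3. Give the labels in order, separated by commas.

A: 16.9/11.1 ≈ 1.523 → |1.523 − 1.333| = 0.190
B: 14.9/12.1 ≈ 1.231 → |1.231 − 1.333| = 0.102
C: 31.9/25.2 ≈ 1.266 → |1.266 − 1.333| = 0.067
D: 27.2/22.8 ≈ 1.193 → |1.193 − 1.333| = 0.140

C, B, D, A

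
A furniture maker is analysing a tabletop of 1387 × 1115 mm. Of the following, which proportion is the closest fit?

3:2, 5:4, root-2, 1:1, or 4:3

5:4

1387/1115 ≈ 1.244. Nearest candidates are 5:4 (1.250, off by 0.006) and 4:3 (1.333, off by 0.089).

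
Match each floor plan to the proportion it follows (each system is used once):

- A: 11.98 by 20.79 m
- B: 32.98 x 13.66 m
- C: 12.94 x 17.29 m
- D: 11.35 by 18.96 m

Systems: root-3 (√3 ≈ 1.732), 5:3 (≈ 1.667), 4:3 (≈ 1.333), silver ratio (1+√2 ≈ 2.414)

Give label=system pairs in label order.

A=root-3, B=silver ratio, C=4:3, D=5:3

A = 20.79/11.98 ≈ 1.735 → root-3 (1.732)
B = 32.98/13.66 ≈ 2.414 → silver ratio (2.414)
C = 17.29/12.94 ≈ 1.336 → 4:3 (1.333)
D = 18.96/11.35 ≈ 1.670 → 5:3 (1.667)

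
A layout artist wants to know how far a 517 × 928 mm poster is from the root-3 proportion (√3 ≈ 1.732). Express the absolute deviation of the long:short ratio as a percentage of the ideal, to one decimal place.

Ratio = 928 / 517 ≈ 1.7950.
Ideal root-3 ≈ 1.7321. |1.7950 − 1.7321| / 1.7321 ≈ 3.63% → 3.6%.

3.6%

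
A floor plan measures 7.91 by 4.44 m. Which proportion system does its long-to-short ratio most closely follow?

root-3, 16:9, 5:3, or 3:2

16:9

Ratio = 7.91 / 4.44 ≈ 1.782.
Distances: root-3 1.732 (Δ 0.050); 16:9 1.778 (Δ 0.004); 5:3 1.667 (Δ 0.115); 3:2 1.500 (Δ 0.282).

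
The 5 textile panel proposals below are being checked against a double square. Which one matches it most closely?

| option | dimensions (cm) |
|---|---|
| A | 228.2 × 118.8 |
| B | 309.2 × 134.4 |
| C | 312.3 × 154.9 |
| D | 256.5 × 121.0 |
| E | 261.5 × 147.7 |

Ratios (long/short): A ≈ 1.921; B ≈ 2.301; C ≈ 2.016; D ≈ 2.120; E ≈ 1.770.
2:1 ≈ 2.000; option C is nearest (Δ 0.016).

C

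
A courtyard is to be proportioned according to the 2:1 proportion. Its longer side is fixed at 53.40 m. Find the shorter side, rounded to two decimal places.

2:1 = 2.00000.
Shorter side = 53.40 ÷ 2.00000 ≈ 26.7000 → 26.70 m.

26.70 m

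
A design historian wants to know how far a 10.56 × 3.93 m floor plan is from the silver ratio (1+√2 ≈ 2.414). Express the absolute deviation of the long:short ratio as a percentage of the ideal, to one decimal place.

Ratio = 10.56 / 3.93 ≈ 2.6870.
Ideal silver ratio ≈ 2.4142. |2.6870 − 2.4142| / 2.4142 ≈ 11.30% → 11.3%.

11.3%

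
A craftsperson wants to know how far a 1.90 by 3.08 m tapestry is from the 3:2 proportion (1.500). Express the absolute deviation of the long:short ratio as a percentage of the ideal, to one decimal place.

Ratio = 3.08 / 1.90 ≈ 1.6211.
Ideal 3:2 = 1.5000. |1.6211 − 1.5000| / 1.5000 ≈ 8.07% → 8.1%.

8.1%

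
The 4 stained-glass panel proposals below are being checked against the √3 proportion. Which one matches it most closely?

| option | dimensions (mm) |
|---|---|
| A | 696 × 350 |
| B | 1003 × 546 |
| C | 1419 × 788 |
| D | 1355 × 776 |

D

Ratios (long/short): A ≈ 1.989; B ≈ 1.837; C ≈ 1.801; D ≈ 1.746.
root-3 ≈ 1.732; option D is nearest (Δ 0.014).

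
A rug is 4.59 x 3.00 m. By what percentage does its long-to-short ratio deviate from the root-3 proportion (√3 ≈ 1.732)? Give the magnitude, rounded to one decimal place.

11.7%

Ratio = 4.59 / 3.00 ≈ 1.5300.
Ideal root-3 ≈ 1.7321. |1.5300 − 1.7321| / 1.7321 ≈ 11.67% → 11.7%.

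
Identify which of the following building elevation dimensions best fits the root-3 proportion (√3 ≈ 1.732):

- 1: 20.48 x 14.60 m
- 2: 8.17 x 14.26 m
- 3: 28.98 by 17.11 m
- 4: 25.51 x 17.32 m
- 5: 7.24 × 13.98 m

Target root-3 ≈ 1.732.
1: 1.403 (Δ0.329)  2: 1.745 (Δ0.013)  3: 1.694 (Δ0.038)  4: 1.473 (Δ0.259)  5: 1.931 (Δ0.199)

2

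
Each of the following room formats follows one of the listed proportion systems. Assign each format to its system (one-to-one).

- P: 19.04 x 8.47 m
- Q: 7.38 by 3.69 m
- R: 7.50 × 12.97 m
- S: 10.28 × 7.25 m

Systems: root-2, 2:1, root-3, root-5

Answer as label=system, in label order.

P = 19.04/8.47 ≈ 2.248 → root-5 (2.236)
Q = 7.38/3.69 ≈ 2.000 → 2:1 (2.000)
R = 12.97/7.50 ≈ 1.729 → root-3 (1.732)
S = 10.28/7.25 ≈ 1.418 → root-2 (1.414)

P=root-5, Q=2:1, R=root-3, S=root-2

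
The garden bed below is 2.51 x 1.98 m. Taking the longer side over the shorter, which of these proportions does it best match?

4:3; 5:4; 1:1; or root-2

5:4

2.51/1.98 ≈ 1.268. Nearest candidates are 5:4 (1.250, off by 0.018) and 4:3 (1.333, off by 0.065).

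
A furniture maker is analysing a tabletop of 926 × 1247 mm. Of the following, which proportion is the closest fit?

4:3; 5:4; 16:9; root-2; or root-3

4:3

Ratio = 1247 / 926 ≈ 1.347.
Distances: 4:3 1.333 (Δ 0.014); 5:4 1.250 (Δ 0.097); 16:9 1.778 (Δ 0.431); root-2 1.414 (Δ 0.067); root-3 1.732 (Δ 0.385).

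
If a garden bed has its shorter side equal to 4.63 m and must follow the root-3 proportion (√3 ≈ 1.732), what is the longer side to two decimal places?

root-3 ≈ 1.73205.
Longer side = 4.63 × 1.73205 ≈ 8.0194 → 8.02 m.

8.02 m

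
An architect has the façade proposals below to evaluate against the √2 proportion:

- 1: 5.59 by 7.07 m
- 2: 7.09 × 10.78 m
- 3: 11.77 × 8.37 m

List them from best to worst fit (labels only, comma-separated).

Ratios: 1 = 7.07 / 5.59 ≈ 1.265; 2 = 10.78 / 7.09 ≈ 1.520; 3 = 11.77 / 8.37 ≈ 1.406.
|Δ from 1.414|: 1 0.149; 2 0.106; 3 0.008.

3, 2, 1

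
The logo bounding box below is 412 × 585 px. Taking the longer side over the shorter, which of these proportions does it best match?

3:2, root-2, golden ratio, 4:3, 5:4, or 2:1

Ratio = 585 / 412 ≈ 1.420.
Distances: 3:2 1.500 (Δ 0.080); root-2 1.414 (Δ 0.006); golden ratio 1.618 (Δ 0.198); 4:3 1.333 (Δ 0.087); 5:4 1.250 (Δ 0.170); 2:1 2.000 (Δ 0.580).

root-2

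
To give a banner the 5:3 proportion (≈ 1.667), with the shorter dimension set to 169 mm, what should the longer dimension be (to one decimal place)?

281.7 mm

5:3 ≈ 1.66667.
Longer side = 169 × 1.66667 ≈ 281.667 → 281.7 mm.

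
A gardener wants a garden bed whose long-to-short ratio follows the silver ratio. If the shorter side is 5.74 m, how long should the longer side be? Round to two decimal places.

13.86 m

silver ratio ≈ 2.41421.
Longer side = 5.74 × 2.41421 ≈ 13.8576 → 13.86 m.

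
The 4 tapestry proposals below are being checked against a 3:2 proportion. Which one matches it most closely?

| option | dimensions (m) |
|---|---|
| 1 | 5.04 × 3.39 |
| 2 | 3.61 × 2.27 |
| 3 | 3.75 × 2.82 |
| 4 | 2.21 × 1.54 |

1

Ratios (long/short): 1 ≈ 1.487; 2 ≈ 1.590; 3 ≈ 1.330; 4 ≈ 1.435.
3:2 ≈ 1.500; option 1 is nearest (Δ 0.013).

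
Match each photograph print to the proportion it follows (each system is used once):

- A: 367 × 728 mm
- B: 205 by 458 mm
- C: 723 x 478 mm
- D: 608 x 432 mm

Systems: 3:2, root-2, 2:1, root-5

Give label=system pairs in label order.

A=2:1, B=root-5, C=3:2, D=root-2

A = 728/367 ≈ 1.984 → 2:1 (2.000)
B = 458/205 ≈ 2.234 → root-5 (2.236)
C = 723/478 ≈ 1.513 → 3:2 (1.500)
D = 608/432 ≈ 1.407 → root-2 (1.414)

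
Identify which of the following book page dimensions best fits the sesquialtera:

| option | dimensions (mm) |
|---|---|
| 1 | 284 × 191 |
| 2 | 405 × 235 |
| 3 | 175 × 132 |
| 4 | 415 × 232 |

Target 3:2 ≈ 1.500.
1: 1.487 (Δ0.013)  2: 1.723 (Δ0.223)  3: 1.326 (Δ0.174)  4: 1.789 (Δ0.289)

1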